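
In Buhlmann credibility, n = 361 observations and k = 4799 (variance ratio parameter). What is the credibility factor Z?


Z = n / (n + k)
= 361 / (361 + 4799)
= 361 / 5160
= 0.07


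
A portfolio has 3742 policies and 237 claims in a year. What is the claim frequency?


frequency = claims / policies
= 237 / 3742
= 0.0633


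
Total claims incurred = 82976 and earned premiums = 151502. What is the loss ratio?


Loss ratio = claims / premiums
= 82976 / 151502
= 0.5477


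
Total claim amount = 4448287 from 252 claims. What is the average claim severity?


severity = total / number
= 4448287 / 252
= 17651.9325


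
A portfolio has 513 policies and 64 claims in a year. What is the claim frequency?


frequency = claims / policies
= 64 / 513
= 0.1248


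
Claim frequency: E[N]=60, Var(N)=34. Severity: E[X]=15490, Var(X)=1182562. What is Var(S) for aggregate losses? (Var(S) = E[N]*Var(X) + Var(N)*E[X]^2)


Var(S) = E[N]*Var(X) + Var(N)*E[X]^2
= 60*1182562 + 34*15490^2
= 70953720 + 8157963400
= 8.2289e+09


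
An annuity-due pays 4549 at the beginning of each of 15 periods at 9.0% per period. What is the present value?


PV_due = PMT * (1-(1+i)^(-n))/i * (1+i)
PV_immediate = 36668.0717
PV_due = 36668.0717 * 1.09
= 39968.1981


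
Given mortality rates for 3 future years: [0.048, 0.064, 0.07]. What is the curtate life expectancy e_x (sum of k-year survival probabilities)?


e_x = sum_{k=1}^{n} k_p_x
k_p_x values:
  1_p_x = 0.952
  2_p_x = 0.891072
  3_p_x = 0.828697
e_x = 2.6718


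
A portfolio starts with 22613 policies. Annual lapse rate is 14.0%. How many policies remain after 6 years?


remaining = initial * (1 - lapse)^years
= 22613 * (1 - 0.14)^6
= 22613 * 0.404567
= 9148.4789


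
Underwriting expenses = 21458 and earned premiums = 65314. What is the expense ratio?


Expense ratio = expenses / premiums
= 21458 / 65314
= 0.3285


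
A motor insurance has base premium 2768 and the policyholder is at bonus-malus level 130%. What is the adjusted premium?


adjusted = base * BM_level / 100
= 2768 * 130 / 100
= 2768 * 1.3
= 3598.4


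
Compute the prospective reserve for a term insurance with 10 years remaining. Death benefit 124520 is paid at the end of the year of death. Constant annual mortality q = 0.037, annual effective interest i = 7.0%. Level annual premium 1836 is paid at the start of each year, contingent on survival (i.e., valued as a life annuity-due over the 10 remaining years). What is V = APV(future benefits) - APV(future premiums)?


v = 1/(1+i) = 0.934579
APV(future benefits) per unit = sum_{k=0}^{9} k_p_x * q * v^(k+1) = 0.225223
APV(future benefits) = 124520 * 0.225223 = 28044.8107
Life annuity-due factor ä_{x:10} = sum_{k=0}^{9} k_p_x * v^k = 6.513216
APV(future premiums) = 1836 * 6.513216 = 11958.2638
V = 28044.8107 - 11958.2638
= 16086.5468


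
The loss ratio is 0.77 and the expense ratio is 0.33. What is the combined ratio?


Combined ratio = loss ratio + expense ratio
= 0.77 + 0.33
= 1.1


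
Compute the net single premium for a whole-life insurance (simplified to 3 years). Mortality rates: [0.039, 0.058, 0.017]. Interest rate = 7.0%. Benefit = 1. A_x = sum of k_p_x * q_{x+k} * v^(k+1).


v = 0.934579
Year 0: k_p_x=1.0, q=0.039, term=0.036449
Year 1: k_p_x=0.961, q=0.058, term=0.048684
Year 2: k_p_x=0.905262, q=0.017, term=0.012562
A_x = 0.0977


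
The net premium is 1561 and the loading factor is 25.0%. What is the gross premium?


Gross = net * (1 + loading)
= 1561 * (1 + 0.25)
= 1561 * 1.25
= 1951.25


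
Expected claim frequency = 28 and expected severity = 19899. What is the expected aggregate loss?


E[S] = E[N] * E[X]
= 28 * 19899
= 557172


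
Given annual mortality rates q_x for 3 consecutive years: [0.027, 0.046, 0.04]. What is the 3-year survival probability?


p_k = 1 - q_k for each year
Survival = product of (1 - q_k)
= 0.973 * 0.954 * 0.96
= 0.8911


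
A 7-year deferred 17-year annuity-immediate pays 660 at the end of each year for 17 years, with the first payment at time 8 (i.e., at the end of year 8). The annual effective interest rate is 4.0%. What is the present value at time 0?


PV at time 7 of the 17-year annuity-immediate:
a_n = 660 * (1-(1+0.04)^(-17))/0.04 = 8029.3414
Discount back 7 years to time 0:
PV = 8029.3414 * (1+0.04)^(-7)
= 8029.3414 * 0.759918
= 6101.6396


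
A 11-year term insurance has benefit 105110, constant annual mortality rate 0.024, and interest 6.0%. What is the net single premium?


NSP = benefit * sum_{k=0}^{n-1} k_p_x * q * v^(k+1)
With constant q=0.024, v=0.943396
Sum = 0.170498
NSP = 105110 * 0.170498
= 17921.0012


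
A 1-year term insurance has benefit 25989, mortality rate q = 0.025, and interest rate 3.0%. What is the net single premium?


NSP = benefit * q * v
v = 1/(1+i) = 0.970874
NSP = 25989 * 0.025 * 0.970874
= 630.801


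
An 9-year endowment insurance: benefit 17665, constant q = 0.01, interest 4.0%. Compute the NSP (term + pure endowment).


Term component = 1265.4319
Pure endowment = 9_p_x * v^9 * benefit = 0.913517 * 0.702587 * 17665 = 11337.8404
NSP = 12603.2723


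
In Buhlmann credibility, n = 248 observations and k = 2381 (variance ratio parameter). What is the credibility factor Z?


Z = n / (n + k)
= 248 / (248 + 2381)
= 248 / 2629
= 0.0943


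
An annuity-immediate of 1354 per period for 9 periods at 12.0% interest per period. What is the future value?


FV = PMT * ((1+i)^n - 1) / i
= 1354 * ((1.12)^9 - 1) / 0.12
= 1354 * (2.773079 - 1) / 0.12
= 20006.2386


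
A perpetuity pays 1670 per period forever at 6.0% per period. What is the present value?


PV = PMT / i
= 1670 / 0.06
= 27833.3333


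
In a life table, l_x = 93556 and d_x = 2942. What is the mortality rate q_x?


q_x = d_x / l_x
= 2942 / 93556
= 0.0314


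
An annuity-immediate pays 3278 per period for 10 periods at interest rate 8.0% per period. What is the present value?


PV = PMT * (1 - (1+i)^(-n)) / i
= 3278 * (1 - (1+0.08)^(-10)) / 0.08
= 3278 * (1 - 0.463193) / 0.08
= 3278 * 6.710081
= 21995.6468


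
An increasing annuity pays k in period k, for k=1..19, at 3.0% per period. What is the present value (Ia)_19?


(Ia)_n = sum_{k=1}^{n} k * v^k, v = 1/(1+i)
v = 0.970874
Sum computed term by term:
(Ia)_19 = 130.6026


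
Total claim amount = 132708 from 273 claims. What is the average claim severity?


severity = total / number
= 132708 / 273
= 486.1099


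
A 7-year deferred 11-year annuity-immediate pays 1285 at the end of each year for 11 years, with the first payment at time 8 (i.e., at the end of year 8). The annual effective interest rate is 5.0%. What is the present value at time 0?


PV at time 7 of the 11-year annuity-immediate:
a_n = 1285 * (1-(1+0.05)^(-11))/0.05 = 10673.7423
Discount back 7 years to time 0:
PV = 10673.7423 * (1+0.05)^(-7)
= 10673.7423 * 0.710681
= 7585.6294


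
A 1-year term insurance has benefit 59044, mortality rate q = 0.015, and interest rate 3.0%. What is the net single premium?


NSP = benefit * q * v
v = 1/(1+i) = 0.970874
NSP = 59044 * 0.015 * 0.970874
= 859.8641


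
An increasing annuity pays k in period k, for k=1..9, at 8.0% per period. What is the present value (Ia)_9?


(Ia)_n = sum_{k=1}^{n} k * v^k, v = 1/(1+i)
v = 0.925926
Sum computed term by term:
(Ia)_9 = 28.055


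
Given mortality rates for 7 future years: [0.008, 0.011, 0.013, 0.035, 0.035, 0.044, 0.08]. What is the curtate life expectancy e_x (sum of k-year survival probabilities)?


e_x = sum_{k=1}^{n} k_p_x
k_p_x values:
  1_p_x = 0.992
  2_p_x = 0.981088
  3_p_x = 0.968334
  4_p_x = 0.934442
  5_p_x = 0.901737
  6_p_x = 0.86206
  7_p_x = 0.793095
e_x = 6.4328


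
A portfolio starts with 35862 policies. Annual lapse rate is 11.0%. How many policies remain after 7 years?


remaining = initial * (1 - lapse)^years
= 35862 * (1 - 0.11)^7
= 35862 * 0.442313
= 15862.2413


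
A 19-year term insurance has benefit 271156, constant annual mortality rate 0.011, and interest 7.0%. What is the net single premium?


NSP = benefit * sum_{k=0}^{n-1} k_p_x * q * v^(k+1)
With constant q=0.011, v=0.934579
Sum = 0.105369
NSP = 271156 * 0.105369
= 28571.5511


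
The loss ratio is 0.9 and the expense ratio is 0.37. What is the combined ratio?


Combined ratio = loss ratio + expense ratio
= 0.9 + 0.37
= 1.27


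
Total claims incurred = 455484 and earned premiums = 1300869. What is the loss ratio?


Loss ratio = claims / premiums
= 455484 / 1300869
= 0.3501


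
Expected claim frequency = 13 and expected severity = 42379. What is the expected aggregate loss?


E[S] = E[N] * E[X]
= 13 * 42379
= 550927


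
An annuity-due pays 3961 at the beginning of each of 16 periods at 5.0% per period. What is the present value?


PV_due = PMT * (1-(1+i)^(-n))/i * (1+i)
PV_immediate = 42928.4052
PV_due = 42928.4052 * 1.05
= 45074.8255


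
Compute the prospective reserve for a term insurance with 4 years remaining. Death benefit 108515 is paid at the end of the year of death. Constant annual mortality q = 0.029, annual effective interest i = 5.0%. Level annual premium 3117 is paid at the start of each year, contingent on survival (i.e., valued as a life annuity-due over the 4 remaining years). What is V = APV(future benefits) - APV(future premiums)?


v = 1/(1+i) = 0.952381
APV(future benefits) per unit = sum_{k=0}^{3} k_p_x * q * v^(k+1) = 0.098622
APV(future benefits) = 108515 * 0.098622 = 10701.9425
Life annuity-due factor ä_{x:4} = sum_{k=0}^{3} k_p_x * v^k = 3.570789
APV(future premiums) = 3117 * 3.570789 = 11130.1481
V = 10701.9425 - 11130.1481
= -428.2056


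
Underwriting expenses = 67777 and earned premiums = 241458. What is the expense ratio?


Expense ratio = expenses / premiums
= 67777 / 241458
= 0.2807


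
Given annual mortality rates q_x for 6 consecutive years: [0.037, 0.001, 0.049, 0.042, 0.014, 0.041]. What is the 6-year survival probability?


p_k = 1 - q_k for each year
Survival = product of (1 - q_k)
= 0.963 * 0.999 * 0.951 * 0.958 * 0.986 * 0.959
= 0.8288


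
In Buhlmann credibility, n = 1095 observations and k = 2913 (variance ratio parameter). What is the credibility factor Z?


Z = n / (n + k)
= 1095 / (1095 + 2913)
= 1095 / 4008
= 0.2732


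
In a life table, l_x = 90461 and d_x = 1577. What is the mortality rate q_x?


q_x = d_x / l_x
= 1577 / 90461
= 0.0174


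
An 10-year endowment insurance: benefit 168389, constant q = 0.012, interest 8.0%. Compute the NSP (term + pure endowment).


Term component = 12947.261
Pure endowment = 10_p_x * v^10 * benefit = 0.886277 * 0.463193 * 168389 = 69126.6656
NSP = 82073.9266


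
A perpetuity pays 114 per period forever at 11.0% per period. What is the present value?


PV = PMT / i
= 114 / 0.11
= 1036.3636


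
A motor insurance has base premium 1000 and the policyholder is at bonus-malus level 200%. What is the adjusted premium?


adjusted = base * BM_level / 100
= 1000 * 200 / 100
= 1000 * 2.0
= 2000.0


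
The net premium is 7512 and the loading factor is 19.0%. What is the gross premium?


Gross = net * (1 + loading)
= 7512 * (1 + 0.19)
= 7512 * 1.19
= 8939.28


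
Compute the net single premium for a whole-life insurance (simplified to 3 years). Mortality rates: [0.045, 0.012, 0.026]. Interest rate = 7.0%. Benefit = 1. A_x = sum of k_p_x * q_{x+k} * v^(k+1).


v = 0.934579
Year 0: k_p_x=1.0, q=0.045, term=0.042056
Year 1: k_p_x=0.955, q=0.012, term=0.01001
Year 2: k_p_x=0.94354, q=0.026, term=0.020025
A_x = 0.0721


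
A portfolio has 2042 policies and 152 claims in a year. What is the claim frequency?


frequency = claims / policies
= 152 / 2042
= 0.0744


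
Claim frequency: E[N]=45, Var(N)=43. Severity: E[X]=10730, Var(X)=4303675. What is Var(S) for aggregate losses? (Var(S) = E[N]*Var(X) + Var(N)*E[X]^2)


Var(S) = E[N]*Var(X) + Var(N)*E[X]^2
= 45*4303675 + 43*10730^2
= 193665375 + 4950714700
= 5.1444e+09


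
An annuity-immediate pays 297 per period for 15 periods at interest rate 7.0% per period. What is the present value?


PV = PMT * (1 - (1+i)^(-n)) / i
= 297 * (1 - (1+0.07)^(-15)) / 0.07
= 297 * (1 - 0.362446) / 0.07
= 297 * 9.107914
= 2705.0505


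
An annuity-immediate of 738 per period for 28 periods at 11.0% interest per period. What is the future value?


FV = PMT * ((1+i)^n - 1) / i
= 738 * ((1.11)^28 - 1) / 0.11
= 738 * (18.579901 - 1) / 0.11
= 117945.157


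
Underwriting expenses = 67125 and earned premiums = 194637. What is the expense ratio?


Expense ratio = expenses / premiums
= 67125 / 194637
= 0.3449


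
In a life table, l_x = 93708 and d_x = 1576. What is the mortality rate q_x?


q_x = d_x / l_x
= 1576 / 93708
= 0.0168


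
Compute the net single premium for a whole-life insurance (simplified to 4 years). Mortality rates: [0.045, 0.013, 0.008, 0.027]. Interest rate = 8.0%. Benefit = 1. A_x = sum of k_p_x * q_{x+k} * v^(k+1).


v = 0.925926
Year 0: k_p_x=1.0, q=0.045, term=0.041667
Year 1: k_p_x=0.955, q=0.013, term=0.010644
Year 2: k_p_x=0.942585, q=0.008, term=0.005986
Year 3: k_p_x=0.935044, q=0.027, term=0.018557
A_x = 0.0769


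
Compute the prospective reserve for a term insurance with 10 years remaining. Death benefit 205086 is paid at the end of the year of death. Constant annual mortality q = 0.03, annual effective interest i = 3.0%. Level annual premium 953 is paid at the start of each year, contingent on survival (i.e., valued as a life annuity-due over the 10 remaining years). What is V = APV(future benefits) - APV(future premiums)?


v = 1/(1+i) = 0.970874
APV(future benefits) per unit = sum_{k=0}^{9} k_p_x * q * v^(k+1) = 0.225644
APV(future benefits) = 205086 * 0.225644 = 46276.3428
Life annuity-due factor ä_{x:10} = sum_{k=0}^{9} k_p_x * v^k = 7.747097
APV(future premiums) = 953 * 7.747097 = 7382.9833
V = 46276.3428 - 7382.9833
= 38893.3595


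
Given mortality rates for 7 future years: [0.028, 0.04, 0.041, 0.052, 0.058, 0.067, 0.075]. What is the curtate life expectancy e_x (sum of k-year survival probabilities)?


e_x = sum_{k=1}^{n} k_p_x
k_p_x values:
  1_p_x = 0.972
  2_p_x = 0.93312
  3_p_x = 0.894862
  4_p_x = 0.848329
  5_p_x = 0.799126
  6_p_x = 0.745585
  7_p_x = 0.689666
e_x = 5.8827


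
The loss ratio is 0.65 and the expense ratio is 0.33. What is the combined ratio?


Combined ratio = loss ratio + expense ratio
= 0.65 + 0.33
= 0.98


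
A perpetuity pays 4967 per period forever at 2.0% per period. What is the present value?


PV = PMT / i
= 4967 / 0.02
= 248350.0


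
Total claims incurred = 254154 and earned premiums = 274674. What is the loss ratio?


Loss ratio = claims / premiums
= 254154 / 274674
= 0.9253


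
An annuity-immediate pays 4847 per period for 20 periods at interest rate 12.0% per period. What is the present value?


PV = PMT * (1 - (1+i)^(-n)) / i
= 4847 * (1 - (1+0.12)^(-20)) / 0.12
= 4847 * (1 - 0.103667) / 0.12
= 4847 * 7.469444
= 36204.3932


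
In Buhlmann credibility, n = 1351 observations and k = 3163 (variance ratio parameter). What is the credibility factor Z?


Z = n / (n + k)
= 1351 / (1351 + 3163)
= 1351 / 4514
= 0.2993


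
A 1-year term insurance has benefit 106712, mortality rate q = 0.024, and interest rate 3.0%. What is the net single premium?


NSP = benefit * q * v
v = 1/(1+i) = 0.970874
NSP = 106712 * 0.024 * 0.970874
= 2486.4932


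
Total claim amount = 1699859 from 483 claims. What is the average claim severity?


severity = total / number
= 1699859 / 483
= 3519.3768


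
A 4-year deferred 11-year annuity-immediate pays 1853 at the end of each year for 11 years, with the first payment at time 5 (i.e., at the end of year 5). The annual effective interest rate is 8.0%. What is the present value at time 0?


PV at time 4 of the 11-year annuity-immediate:
a_n = 1853 * (1-(1+0.08)^(-11))/0.08 = 13228.5008
Discount back 4 years to time 0:
PV = 13228.5008 * (1+0.08)^(-4)
= 13228.5008 * 0.73503
= 9723.343


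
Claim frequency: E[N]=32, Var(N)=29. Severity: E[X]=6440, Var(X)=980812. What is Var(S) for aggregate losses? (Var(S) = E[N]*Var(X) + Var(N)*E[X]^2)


Var(S) = E[N]*Var(X) + Var(N)*E[X]^2
= 32*980812 + 29*6440^2
= 31385984 + 1202734400
= 1.2341e+09


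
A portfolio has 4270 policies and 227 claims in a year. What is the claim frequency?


frequency = claims / policies
= 227 / 4270
= 0.0532


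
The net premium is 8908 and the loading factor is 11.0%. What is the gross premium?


Gross = net * (1 + loading)
= 8908 * (1 + 0.11)
= 8908 * 1.11
= 9887.88


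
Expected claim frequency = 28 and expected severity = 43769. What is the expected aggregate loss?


E[S] = E[N] * E[X]
= 28 * 43769
= 1.2255e+06


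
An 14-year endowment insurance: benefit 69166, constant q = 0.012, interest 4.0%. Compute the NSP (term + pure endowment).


Term component = 8177.4167
Pure endowment = 14_p_x * v^14 * benefit = 0.844495 * 0.577475 * 69166 = 33730.5276
NSP = 41907.9443


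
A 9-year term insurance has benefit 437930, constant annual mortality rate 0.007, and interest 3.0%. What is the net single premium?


NSP = benefit * sum_{k=0}^{n-1} k_p_x * q * v^(k+1)
With constant q=0.007, v=0.970874
Sum = 0.053075
NSP = 437930 * 0.053075
= 23242.9797


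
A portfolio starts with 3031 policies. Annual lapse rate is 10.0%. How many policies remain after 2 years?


remaining = initial * (1 - lapse)^years
= 3031 * (1 - 0.1)^2
= 3031 * 0.81
= 2455.11


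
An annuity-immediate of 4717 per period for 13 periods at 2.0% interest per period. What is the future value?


FV = PMT * ((1+i)^n - 1) / i
= 4717 * ((1.02)^13 - 1) / 0.02
= 4717 * (1.293607 - 1) / 0.02
= 69247.1238


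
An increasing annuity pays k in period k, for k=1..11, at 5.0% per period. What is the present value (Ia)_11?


(Ia)_n = sum_{k=1}^{n} k * v^k, v = 1/(1+i)
v = 0.952381
Sum computed term by term:
(Ia)_11 = 45.8053


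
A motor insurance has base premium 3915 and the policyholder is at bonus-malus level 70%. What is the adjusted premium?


adjusted = base * BM_level / 100
= 3915 * 70 / 100
= 3915 * 0.7
= 2740.5


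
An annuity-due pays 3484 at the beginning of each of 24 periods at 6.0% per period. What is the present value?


PV_due = PMT * (1-(1+i)^(-n))/i * (1+i)
PV_immediate = 43725.4456
PV_due = 43725.4456 * 1.06
= 46348.9724


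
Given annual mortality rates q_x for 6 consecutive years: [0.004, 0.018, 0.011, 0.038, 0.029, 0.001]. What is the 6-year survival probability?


p_k = 1 - q_k for each year
Survival = product of (1 - q_k)
= 0.996 * 0.982 * 0.989 * 0.962 * 0.971 * 0.999
= 0.9027


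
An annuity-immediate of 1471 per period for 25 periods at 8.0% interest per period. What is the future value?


FV = PMT * ((1+i)^n - 1) / i
= 1471 * ((1.08)^25 - 1) / 0.08
= 1471 * (6.848475 - 1) / 0.08
= 107538.8377


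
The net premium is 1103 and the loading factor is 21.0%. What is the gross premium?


Gross = net * (1 + loading)
= 1103 * (1 + 0.21)
= 1103 * 1.21
= 1334.63


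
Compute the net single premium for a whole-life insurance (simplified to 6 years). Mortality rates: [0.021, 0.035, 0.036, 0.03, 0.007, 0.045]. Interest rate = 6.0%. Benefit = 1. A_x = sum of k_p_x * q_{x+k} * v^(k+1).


v = 0.943396
Year 0: k_p_x=1.0, q=0.021, term=0.019811
Year 1: k_p_x=0.979, q=0.035, term=0.030496
Year 2: k_p_x=0.944735, q=0.036, term=0.028556
Year 3: k_p_x=0.910725, q=0.03, term=0.021641
Year 4: k_p_x=0.883403, q=0.007, term=0.004621
Year 5: k_p_x=0.877219, q=0.045, term=0.027828
A_x = 0.133


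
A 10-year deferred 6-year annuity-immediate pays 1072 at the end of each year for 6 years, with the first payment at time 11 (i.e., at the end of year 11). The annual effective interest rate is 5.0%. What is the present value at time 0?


PV at time 10 of the 6-year annuity-immediate:
a_n = 1072 * (1-(1+0.05)^(-6))/0.05 = 5441.1419
Discount back 10 years to time 0:
PV = 5441.1419 * (1+0.05)^(-10)
= 5441.1419 * 0.613913
= 3340.3891


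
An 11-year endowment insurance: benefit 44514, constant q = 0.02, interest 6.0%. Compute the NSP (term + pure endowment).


Term component = 6434.3286
Pure endowment = 11_p_x * v^11 * benefit = 0.800731 * 0.526788 * 44514 = 18776.6857
NSP = 25211.0143


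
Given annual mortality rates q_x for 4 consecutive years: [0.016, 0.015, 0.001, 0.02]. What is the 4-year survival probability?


p_k = 1 - q_k for each year
Survival = product of (1 - q_k)
= 0.984 * 0.985 * 0.999 * 0.98
= 0.9489


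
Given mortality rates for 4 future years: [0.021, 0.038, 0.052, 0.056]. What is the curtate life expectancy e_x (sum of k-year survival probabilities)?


e_x = sum_{k=1}^{n} k_p_x
k_p_x values:
  1_p_x = 0.979
  2_p_x = 0.941798
  3_p_x = 0.892825
  4_p_x = 0.842826
e_x = 3.6564


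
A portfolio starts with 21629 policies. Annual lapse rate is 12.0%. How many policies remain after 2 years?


remaining = initial * (1 - lapse)^years
= 21629 * (1 - 0.12)^2
= 21629 * 0.7744
= 16749.4976


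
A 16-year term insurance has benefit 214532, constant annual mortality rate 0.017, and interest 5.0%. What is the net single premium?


NSP = benefit * sum_{k=0}^{n-1} k_p_x * q * v^(k+1)
With constant q=0.017, v=0.952381
Sum = 0.165382
NSP = 214532 * 0.165382
= 35479.8057


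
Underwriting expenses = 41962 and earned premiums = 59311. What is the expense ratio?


Expense ratio = expenses / premiums
= 41962 / 59311
= 0.7075


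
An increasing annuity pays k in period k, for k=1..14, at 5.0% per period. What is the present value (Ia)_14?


(Ia)_n = sum_{k=1}^{n} k * v^k, v = 1/(1+i)
v = 0.952381
Sum computed term by term:
(Ia)_14 = 66.4524


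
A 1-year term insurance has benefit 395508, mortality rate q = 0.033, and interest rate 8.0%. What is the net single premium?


NSP = benefit * q * v
v = 1/(1+i) = 0.925926
NSP = 395508 * 0.033 * 0.925926
= 12084.9667


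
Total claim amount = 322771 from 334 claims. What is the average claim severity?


severity = total / number
= 322771 / 334
= 966.3802


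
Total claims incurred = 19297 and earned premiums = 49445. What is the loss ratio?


Loss ratio = claims / premiums
= 19297 / 49445
= 0.3903


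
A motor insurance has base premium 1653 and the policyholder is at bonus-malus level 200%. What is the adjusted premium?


adjusted = base * BM_level / 100
= 1653 * 200 / 100
= 1653 * 2.0
= 3306.0


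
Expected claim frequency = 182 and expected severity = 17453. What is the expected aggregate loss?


E[S] = E[N] * E[X]
= 182 * 17453
= 3.1764e+06


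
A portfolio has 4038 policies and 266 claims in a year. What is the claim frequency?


frequency = claims / policies
= 266 / 4038
= 0.0659


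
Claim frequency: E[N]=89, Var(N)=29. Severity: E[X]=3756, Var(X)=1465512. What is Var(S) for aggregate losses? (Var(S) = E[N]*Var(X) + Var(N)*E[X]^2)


Var(S) = E[N]*Var(X) + Var(N)*E[X]^2
= 89*1465512 + 29*3756^2
= 130430568 + 409118544
= 5.3955e+08


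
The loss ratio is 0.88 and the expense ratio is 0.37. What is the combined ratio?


Combined ratio = loss ratio + expense ratio
= 0.88 + 0.37
= 1.25


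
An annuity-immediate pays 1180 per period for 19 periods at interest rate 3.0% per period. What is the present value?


PV = PMT * (1 - (1+i)^(-n)) / i
= 1180 * (1 - (1+0.03)^(-19)) / 0.03
= 1180 * (1 - 0.570286) / 0.03
= 1180 * 14.323799
= 16902.0829


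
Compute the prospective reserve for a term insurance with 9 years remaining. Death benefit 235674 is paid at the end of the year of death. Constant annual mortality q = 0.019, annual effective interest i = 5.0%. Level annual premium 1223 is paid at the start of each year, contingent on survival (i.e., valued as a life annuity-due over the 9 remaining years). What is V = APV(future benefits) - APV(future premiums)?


v = 1/(1+i) = 0.952381
APV(future benefits) per unit = sum_{k=0}^{8} k_p_x * q * v^(k+1) = 0.126007
APV(future benefits) = 235674 * 0.126007 = 29696.4771
Life annuity-due factor ä_{x:9} = sum_{k=0}^{8} k_p_x * v^k = 6.963522
APV(future premiums) = 1223 * 6.963522 = 8516.3875
V = 29696.4771 - 8516.3875
= 21180.0896


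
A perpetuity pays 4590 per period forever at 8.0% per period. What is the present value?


PV = PMT / i
= 4590 / 0.08
= 57375.0


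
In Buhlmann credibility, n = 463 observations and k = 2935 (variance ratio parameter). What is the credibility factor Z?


Z = n / (n + k)
= 463 / (463 + 2935)
= 463 / 3398
= 0.1363


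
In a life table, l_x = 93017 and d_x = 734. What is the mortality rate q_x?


q_x = d_x / l_x
= 734 / 93017
= 0.0079


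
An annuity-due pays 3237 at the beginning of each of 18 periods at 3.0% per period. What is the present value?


PV_due = PMT * (1-(1+i)^(-n))/i * (1+i)
PV_immediate = 44520.1218
PV_due = 44520.1218 * 1.03
= 45855.7255


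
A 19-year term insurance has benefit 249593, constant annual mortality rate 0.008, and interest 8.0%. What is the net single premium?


NSP = benefit * sum_{k=0}^{n-1} k_p_x * q * v^(k+1)
With constant q=0.008, v=0.925926
Sum = 0.072826
NSP = 249593 * 0.072826
= 18176.8072


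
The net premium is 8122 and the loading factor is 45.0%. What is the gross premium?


Gross = net * (1 + loading)
= 8122 * (1 + 0.45)
= 8122 * 1.45
= 11776.9


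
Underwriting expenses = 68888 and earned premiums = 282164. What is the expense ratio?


Expense ratio = expenses / premiums
= 68888 / 282164
= 0.2441


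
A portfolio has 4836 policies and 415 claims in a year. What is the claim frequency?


frequency = claims / policies
= 415 / 4836
= 0.0858


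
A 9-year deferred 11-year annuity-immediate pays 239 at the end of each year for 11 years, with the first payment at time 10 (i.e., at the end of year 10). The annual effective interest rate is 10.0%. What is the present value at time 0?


PV at time 9 of the 11-year annuity-immediate:
a_n = 239 * (1-(1+0.1)^(-11))/0.1 = 1552.3196
Discount back 9 years to time 0:
PV = 1552.3196 * (1+0.1)^(-9)
= 1552.3196 * 0.424098
= 658.335


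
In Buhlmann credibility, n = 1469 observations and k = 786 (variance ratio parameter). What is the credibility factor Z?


Z = n / (n + k)
= 1469 / (1469 + 786)
= 1469 / 2255
= 0.6514


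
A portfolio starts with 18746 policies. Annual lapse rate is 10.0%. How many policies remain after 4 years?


remaining = initial * (1 - lapse)^years
= 18746 * (1 - 0.1)^4
= 18746 * 0.6561
= 12299.2506


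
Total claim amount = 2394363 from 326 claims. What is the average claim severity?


severity = total / number
= 2394363 / 326
= 7344.6718


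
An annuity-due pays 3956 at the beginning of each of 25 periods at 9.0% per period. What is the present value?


PV_due = PMT * (1-(1+i)^(-n))/i * (1+i)
PV_immediate = 38858.1249
PV_due = 38858.1249 * 1.09
= 42355.3562


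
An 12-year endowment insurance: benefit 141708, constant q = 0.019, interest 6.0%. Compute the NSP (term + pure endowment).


Term component = 20626.8295
Pure endowment = 12_p_x * v^12 * benefit = 0.79438 * 0.496969 * 141708 = 55943.8144
NSP = 76570.6438


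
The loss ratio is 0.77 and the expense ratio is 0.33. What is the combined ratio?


Combined ratio = loss ratio + expense ratio
= 0.77 + 0.33
= 1.1


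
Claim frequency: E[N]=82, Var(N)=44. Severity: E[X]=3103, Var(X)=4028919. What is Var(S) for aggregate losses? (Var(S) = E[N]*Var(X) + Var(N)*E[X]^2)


Var(S) = E[N]*Var(X) + Var(N)*E[X]^2
= 82*4028919 + 44*3103^2
= 330371358 + 423658796
= 7.5403e+08


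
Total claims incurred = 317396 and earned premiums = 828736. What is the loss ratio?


Loss ratio = claims / premiums
= 317396 / 828736
= 0.383


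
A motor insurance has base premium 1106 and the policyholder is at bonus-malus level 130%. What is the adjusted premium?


adjusted = base * BM_level / 100
= 1106 * 130 / 100
= 1106 * 1.3
= 1437.8


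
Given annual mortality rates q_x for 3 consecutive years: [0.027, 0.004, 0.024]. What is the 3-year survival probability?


p_k = 1 - q_k for each year
Survival = product of (1 - q_k)
= 0.973 * 0.996 * 0.976
= 0.9458


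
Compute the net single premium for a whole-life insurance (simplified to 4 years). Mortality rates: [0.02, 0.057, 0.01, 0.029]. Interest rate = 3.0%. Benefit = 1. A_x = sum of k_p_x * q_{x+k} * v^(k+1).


v = 0.970874
Year 0: k_p_x=1.0, q=0.02, term=0.019417
Year 1: k_p_x=0.98, q=0.057, term=0.052653
Year 2: k_p_x=0.92414, q=0.01, term=0.008457
Year 3: k_p_x=0.914899, q=0.029, term=0.023573
A_x = 0.1041


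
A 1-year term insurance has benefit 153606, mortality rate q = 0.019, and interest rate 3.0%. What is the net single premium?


NSP = benefit * q * v
v = 1/(1+i) = 0.970874
NSP = 153606 * 0.019 * 0.970874
= 2833.5087


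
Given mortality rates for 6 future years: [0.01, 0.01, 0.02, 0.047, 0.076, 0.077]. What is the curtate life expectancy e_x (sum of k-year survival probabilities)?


e_x = sum_{k=1}^{n} k_p_x
k_p_x values:
  1_p_x = 0.99
  2_p_x = 0.9801
  3_p_x = 0.960498
  4_p_x = 0.915355
  5_p_x = 0.845788
  6_p_x = 0.780662
e_x = 5.4724


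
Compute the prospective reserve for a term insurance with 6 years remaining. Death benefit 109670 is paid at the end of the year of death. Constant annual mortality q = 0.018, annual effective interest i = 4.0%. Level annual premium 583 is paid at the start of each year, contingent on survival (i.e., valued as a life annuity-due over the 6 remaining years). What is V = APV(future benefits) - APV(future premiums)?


v = 1/(1+i) = 0.961538
APV(future benefits) per unit = sum_{k=0}^{5} k_p_x * q * v^(k+1) = 0.0904
APV(future benefits) = 109670 * 0.0904 = 9914.1875
Life annuity-due factor ä_{x:6} = sum_{k=0}^{5} k_p_x * v^k = 5.223121
APV(future premiums) = 583 * 5.223121 = 3045.0798
V = 9914.1875 - 3045.0798
= 6869.1077


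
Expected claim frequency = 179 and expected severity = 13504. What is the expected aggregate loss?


E[S] = E[N] * E[X]
= 179 * 13504
= 2.4172e+06


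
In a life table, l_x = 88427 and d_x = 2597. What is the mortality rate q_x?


q_x = d_x / l_x
= 2597 / 88427
= 0.0294


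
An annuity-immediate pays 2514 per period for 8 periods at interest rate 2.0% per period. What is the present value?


PV = PMT * (1 - (1+i)^(-n)) / i
= 2514 * (1 - (1+0.02)^(-8)) / 0.02
= 2514 * (1 - 0.85349) / 0.02
= 2514 * 7.325481
= 18416.2603


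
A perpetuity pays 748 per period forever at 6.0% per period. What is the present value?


PV = PMT / i
= 748 / 0.06
= 12466.6667


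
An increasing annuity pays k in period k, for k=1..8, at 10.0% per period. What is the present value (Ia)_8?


(Ia)_n = sum_{k=1}^{n} k * v^k, v = 1/(1+i)
v = 0.909091
Sum computed term by term:
(Ia)_8 = 21.3636


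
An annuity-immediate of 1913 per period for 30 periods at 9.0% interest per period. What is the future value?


FV = PMT * ((1+i)^n - 1) / i
= 1913 * ((1.09)^30 - 1) / 0.09
= 1913 * (13.267678 - 1) / 0.09
= 260756.3212


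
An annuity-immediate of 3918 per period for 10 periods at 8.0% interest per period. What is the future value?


FV = PMT * ((1+i)^n - 1) / i
= 3918 * ((1.08)^10 - 1) / 0.08
= 3918 * (2.158925 - 1) / 0.08
= 56758.3517


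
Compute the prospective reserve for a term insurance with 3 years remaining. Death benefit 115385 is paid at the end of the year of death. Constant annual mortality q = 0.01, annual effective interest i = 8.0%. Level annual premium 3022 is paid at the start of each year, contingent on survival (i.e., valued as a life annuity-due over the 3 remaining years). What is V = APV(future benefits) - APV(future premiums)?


v = 1/(1+i) = 0.925926
APV(future benefits) per unit = sum_{k=0}^{2} k_p_x * q * v^(k+1) = 0.025527
APV(future benefits) = 115385 * 0.025527 = 2945.4633
Life annuity-due factor ä_{x:3} = sum_{k=0}^{2} k_p_x * v^k = 2.756944
APV(future premiums) = 3022 * 2.756944 = 8331.4861
V = 2945.4633 - 8331.4861
= -5386.0228


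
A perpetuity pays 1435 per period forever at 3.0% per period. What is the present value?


PV = PMT / i
= 1435 / 0.03
= 47833.3333


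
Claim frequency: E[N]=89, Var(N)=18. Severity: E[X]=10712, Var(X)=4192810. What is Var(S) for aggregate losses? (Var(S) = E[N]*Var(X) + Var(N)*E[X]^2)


Var(S) = E[N]*Var(X) + Var(N)*E[X]^2
= 89*4192810 + 18*10712^2
= 373160090 + 2065444992
= 2.4386e+09


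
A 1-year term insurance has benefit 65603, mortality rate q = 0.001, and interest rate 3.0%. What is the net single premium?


NSP = benefit * q * v
v = 1/(1+i) = 0.970874
NSP = 65603 * 0.001 * 0.970874
= 63.6922


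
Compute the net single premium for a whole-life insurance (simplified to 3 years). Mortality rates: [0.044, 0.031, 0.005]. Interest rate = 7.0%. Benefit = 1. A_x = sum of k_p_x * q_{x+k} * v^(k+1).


v = 0.934579
Year 0: k_p_x=1.0, q=0.044, term=0.041121
Year 1: k_p_x=0.956, q=0.031, term=0.025885
Year 2: k_p_x=0.926364, q=0.005, term=0.003781
A_x = 0.0708


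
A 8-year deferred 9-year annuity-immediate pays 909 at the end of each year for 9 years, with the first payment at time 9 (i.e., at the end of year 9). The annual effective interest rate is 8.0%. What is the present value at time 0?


PV at time 8 of the 9-year annuity-immediate:
a_n = 909 * (1-(1+0.08)^(-9))/0.08 = 5678.4211
Discount back 8 years to time 0:
PV = 5678.4211 * (1+0.08)^(-8)
= 5678.4211 * 0.540269
= 3067.8742


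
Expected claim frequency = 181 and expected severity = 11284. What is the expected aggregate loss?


E[S] = E[N] * E[X]
= 181 * 11284
= 2.0424e+06


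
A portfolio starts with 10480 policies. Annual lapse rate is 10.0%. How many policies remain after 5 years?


remaining = initial * (1 - lapse)^years
= 10480 * (1 - 0.1)^5
= 10480 * 0.59049
= 6188.3352


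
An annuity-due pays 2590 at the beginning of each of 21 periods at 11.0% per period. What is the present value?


PV_due = PMT * (1-(1+i)^(-n))/i * (1+i)
PV_immediate = 20914.4323
PV_due = 20914.4323 * 1.11
= 23215.0198


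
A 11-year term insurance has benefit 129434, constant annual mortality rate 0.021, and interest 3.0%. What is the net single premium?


NSP = benefit * sum_{k=0}^{n-1} k_p_x * q * v^(k+1)
With constant q=0.021, v=0.970874
Sum = 0.176233
NSP = 129434 * 0.176233
= 22810.5506


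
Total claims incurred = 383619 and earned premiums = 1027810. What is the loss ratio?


Loss ratio = claims / premiums
= 383619 / 1027810
= 0.3732


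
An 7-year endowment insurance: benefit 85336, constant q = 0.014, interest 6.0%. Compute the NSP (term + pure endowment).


Term component = 6416.5953
Pure endowment = 7_p_x * v^7 * benefit = 0.906021 * 0.665057 * 85336 = 51419.7108
NSP = 57836.3061


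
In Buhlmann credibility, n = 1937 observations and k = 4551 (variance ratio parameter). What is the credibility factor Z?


Z = n / (n + k)
= 1937 / (1937 + 4551)
= 1937 / 6488
= 0.2986


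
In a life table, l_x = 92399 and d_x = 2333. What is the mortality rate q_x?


q_x = d_x / l_x
= 2333 / 92399
= 0.0252


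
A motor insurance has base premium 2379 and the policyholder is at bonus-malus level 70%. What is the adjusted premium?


adjusted = base * BM_level / 100
= 2379 * 70 / 100
= 2379 * 0.7
= 1665.3


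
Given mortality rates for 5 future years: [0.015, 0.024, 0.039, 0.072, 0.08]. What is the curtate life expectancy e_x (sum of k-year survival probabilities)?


e_x = sum_{k=1}^{n} k_p_x
k_p_x values:
  1_p_x = 0.985
  2_p_x = 0.96136
  3_p_x = 0.923867
  4_p_x = 0.857349
  5_p_x = 0.788761
e_x = 4.5163


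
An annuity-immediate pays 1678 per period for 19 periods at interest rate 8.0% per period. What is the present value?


PV = PMT * (1 - (1+i)^(-n)) / i
= 1678 * (1 - (1+0.08)^(-19)) / 0.08
= 1678 * (1 - 0.231712) / 0.08
= 1678 * 9.603599
= 16114.8395


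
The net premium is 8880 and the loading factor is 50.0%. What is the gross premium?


Gross = net * (1 + loading)
= 8880 * (1 + 0.5)
= 8880 * 1.5
= 13320.0


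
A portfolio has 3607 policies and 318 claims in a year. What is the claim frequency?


frequency = claims / policies
= 318 / 3607
= 0.0882


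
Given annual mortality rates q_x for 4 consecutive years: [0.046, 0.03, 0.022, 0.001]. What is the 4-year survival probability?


p_k = 1 - q_k for each year
Survival = product of (1 - q_k)
= 0.954 * 0.97 * 0.978 * 0.999
= 0.9041


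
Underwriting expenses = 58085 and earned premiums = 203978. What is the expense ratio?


Expense ratio = expenses / premiums
= 58085 / 203978
= 0.2848


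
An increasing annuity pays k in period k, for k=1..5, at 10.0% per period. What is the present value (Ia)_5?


(Ia)_n = sum_{k=1}^{n} k * v^k, v = 1/(1+i)
v = 0.909091
Sum computed term by term:
(Ia)_5 = 10.6526


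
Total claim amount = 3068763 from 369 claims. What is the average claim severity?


severity = total / number
= 3068763 / 369
= 8316.4309


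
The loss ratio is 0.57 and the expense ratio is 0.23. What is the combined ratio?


Combined ratio = loss ratio + expense ratio
= 0.57 + 0.23
= 0.8


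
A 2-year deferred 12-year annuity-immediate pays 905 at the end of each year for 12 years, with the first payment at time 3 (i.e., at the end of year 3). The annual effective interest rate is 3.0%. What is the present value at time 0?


PV at time 2 of the 12-year annuity-immediate:
a_n = 905 * (1-(1+0.03)^(-12))/0.03 = 9008.3736
Discount back 2 years to time 0:
PV = 9008.3736 * (1+0.03)^(-2)
= 9008.3736 * 0.942596
= 8491.2561


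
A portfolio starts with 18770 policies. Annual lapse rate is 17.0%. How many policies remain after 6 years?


remaining = initial * (1 - lapse)^years
= 18770 * (1 - 0.17)^6
= 18770 * 0.32694
= 6136.6708


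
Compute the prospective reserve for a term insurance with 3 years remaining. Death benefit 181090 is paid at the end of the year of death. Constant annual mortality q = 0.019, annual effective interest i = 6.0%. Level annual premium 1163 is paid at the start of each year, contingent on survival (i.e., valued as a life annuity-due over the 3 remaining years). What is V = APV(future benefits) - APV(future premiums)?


v = 1/(1+i) = 0.943396
APV(future benefits) per unit = sum_{k=0}^{2} k_p_x * q * v^(k+1) = 0.049865
APV(future benefits) = 181090 * 0.049865 = 9030.142
Life annuity-due factor ä_{x:3} = sum_{k=0}^{2} k_p_x * v^k = 2.78197
APV(future premiums) = 1163 * 2.78197 = 3235.4306
V = 9030.142 - 3235.4306
= 5794.7114


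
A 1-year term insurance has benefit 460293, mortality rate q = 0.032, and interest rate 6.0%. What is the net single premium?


NSP = benefit * q * v
v = 1/(1+i) = 0.943396
NSP = 460293 * 0.032 * 0.943396
= 13895.6377


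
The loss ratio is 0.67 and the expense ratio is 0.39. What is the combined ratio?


Combined ratio = loss ratio + expense ratio
= 0.67 + 0.39
= 1.06


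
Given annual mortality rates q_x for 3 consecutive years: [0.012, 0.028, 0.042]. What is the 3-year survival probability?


p_k = 1 - q_k for each year
Survival = product of (1 - q_k)
= 0.988 * 0.972 * 0.958
= 0.92


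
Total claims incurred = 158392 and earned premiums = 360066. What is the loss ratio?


Loss ratio = claims / premiums
= 158392 / 360066
= 0.4399


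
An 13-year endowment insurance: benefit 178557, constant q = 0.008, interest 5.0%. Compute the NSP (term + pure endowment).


Term component = 12862.5279
Pure endowment = 13_p_x * v^13 * benefit = 0.900848 * 0.530321 * 178557 = 85303.6729
NSP = 98166.2007


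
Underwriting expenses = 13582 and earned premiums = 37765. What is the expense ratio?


Expense ratio = expenses / premiums
= 13582 / 37765
= 0.3596


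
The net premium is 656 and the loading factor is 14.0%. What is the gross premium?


Gross = net * (1 + loading)
= 656 * (1 + 0.14)
= 656 * 1.14
= 747.84
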